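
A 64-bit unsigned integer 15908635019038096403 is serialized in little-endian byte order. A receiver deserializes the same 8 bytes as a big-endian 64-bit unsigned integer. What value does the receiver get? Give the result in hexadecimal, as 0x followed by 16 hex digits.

0x13FC1A2343D3C6DC

15908635019038096403 in 64-bit hexadecimal is 0xDCC6D343231AFC13.
Stored little-endian, the bytes at ascending addresses are 13 FC 1A 23 43 D3 C6 DC.
Read back as big-endian, the last byte is least significant, giving 0x13FC1A2343D3C6DC.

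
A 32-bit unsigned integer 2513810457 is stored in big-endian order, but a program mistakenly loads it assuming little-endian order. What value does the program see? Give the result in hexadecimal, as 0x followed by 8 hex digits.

0x19B4D595

2513810457 in 32-bit hexadecimal is 0x95D5B419.
Stored big-endian, the bytes at ascending addresses are 95 D5 B4 19.
Read back as little-endian, the first byte is least significant, giving 0x19B4D595.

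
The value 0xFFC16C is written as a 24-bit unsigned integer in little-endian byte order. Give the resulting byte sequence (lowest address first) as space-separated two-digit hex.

6C C1 FF

Split into bytes (most-significant first): FF C1 6C.
In little-endian order the low byte comes first in memory.
So at ascending addresses the bytes are 6C C1 FF.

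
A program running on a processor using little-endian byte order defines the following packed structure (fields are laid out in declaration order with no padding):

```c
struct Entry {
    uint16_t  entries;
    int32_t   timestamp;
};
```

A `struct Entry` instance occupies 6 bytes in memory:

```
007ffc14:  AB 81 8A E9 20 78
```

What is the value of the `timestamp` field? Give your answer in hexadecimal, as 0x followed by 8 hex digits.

0x7820E98A

`timestamp` follows `entries` (2 bytes), so it starts at byte offset 2 and occupies 4 bytes.
Bytes at offsets 2..5: 8A E9 20 78.
In little-endian order the low byte comes first in memory.
Reassemble most-significant byte first: 78 20 E9 8A → 0x7820E98A.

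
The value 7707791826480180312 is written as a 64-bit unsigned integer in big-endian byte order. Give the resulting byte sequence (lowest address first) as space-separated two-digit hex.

7707791826480180312 in hexadecimal, padded to 64 bits, is 0x6AF793D41C02AC58.
Split into bytes (most-significant first): 6A F7 93 D4 1C 02 AC 58.
In big-endian order the high byte comes first in memory.
So the memory order matches the most-significant-first order: 6A F7 93 D4 1C 02 AC 58.

6A F7 93 D4 1C 02 AC 58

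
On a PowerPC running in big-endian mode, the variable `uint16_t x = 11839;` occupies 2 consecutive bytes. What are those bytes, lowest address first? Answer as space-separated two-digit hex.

11839 in hexadecimal, padded to 16 bits, is 0x2E3F.
Split into bytes (most-significant first): 2E 3F.
Big-endian: lowest address holds the most-significant byte.
So the memory order matches the most-significant-first order: 2E 3F.

2E 3F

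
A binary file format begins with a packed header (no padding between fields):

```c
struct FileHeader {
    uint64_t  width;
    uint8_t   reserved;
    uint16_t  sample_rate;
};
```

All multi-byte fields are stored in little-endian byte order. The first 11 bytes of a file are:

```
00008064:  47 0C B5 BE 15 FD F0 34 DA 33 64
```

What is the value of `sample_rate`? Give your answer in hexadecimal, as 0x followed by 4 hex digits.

`sample_rate` follows `width` (8 B), `reserved` (1 B), so it starts at offset 8 + 1 = 9 and occupies 2 bytes.
Bytes at offsets 9..10: 33 64.
Little-endian stores the least-significant byte at the lowest address.
Reassemble most-significant byte first: 64 33 → 0x6433.

0x6433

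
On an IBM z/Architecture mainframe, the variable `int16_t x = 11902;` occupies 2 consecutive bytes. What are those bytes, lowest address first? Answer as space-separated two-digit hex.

11902 in hexadecimal, padded to 16 bits, is 0x2E7E.
Split into bytes (most-significant first): 2E 7E.
Big-endian stores the most-significant byte at the lowest address.
So the memory order matches the most-significant-first order: 2E 7E.

2E 7E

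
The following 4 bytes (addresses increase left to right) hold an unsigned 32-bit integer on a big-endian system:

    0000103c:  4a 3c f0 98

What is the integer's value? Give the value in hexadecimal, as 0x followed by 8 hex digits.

Big-endian stores the most-significant byte at the lowest address.
The bytes are already most-significant first: 0x4A3CF098.

0x4A3CF098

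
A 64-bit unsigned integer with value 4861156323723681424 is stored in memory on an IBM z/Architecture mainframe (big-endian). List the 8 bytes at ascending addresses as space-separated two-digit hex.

43 76 4B EB C1 31 9E 90

4861156323723681424 in hexadecimal, padded to 64 bits, is 0x43764BEBC1319E90.
Split into bytes (most-significant first): 43 76 4B EB C1 31 9E 90.
Big-endian: lowest address holds the most-significant byte.
So the memory order matches the most-significant-first order: 43 76 4B EB C1 31 9E 90.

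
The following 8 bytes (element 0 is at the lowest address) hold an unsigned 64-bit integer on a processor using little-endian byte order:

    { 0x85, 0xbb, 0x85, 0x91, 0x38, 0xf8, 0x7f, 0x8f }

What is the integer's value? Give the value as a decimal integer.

Little-endian: lowest address holds the least-significant byte.
Reassemble most-significant byte first: 8F 7F F8 38 91 85 BB 85 → 0x8F7FF8389185BB85.
0x8F7FF8389185BB85 = 10340256191309265797.

10340256191309265797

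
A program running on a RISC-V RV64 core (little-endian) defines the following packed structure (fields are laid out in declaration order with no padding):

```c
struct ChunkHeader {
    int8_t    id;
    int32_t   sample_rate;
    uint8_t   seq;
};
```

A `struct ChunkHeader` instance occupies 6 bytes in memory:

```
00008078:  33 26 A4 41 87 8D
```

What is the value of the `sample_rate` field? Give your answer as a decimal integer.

`sample_rate` follows `id` (1 byte), so it starts at byte offset 1 and occupies 4 bytes.
Bytes at offsets 1..4: 26 A4 41 87.
Little-endian: lowest address holds the least-significant byte.
Reassemble most-significant byte first: 87 41 A4 26 → 0x8741A426.
Top bit is set, so as a signed 32-bit value this is 0x8741A426 − 2^32 = -2025741274.

-2025741274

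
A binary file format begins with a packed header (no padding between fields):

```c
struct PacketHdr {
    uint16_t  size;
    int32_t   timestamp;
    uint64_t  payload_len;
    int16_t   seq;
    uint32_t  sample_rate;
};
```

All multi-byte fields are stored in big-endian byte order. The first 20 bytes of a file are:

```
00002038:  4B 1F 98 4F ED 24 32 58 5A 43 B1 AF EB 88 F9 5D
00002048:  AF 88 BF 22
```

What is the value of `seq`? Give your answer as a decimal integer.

-1699

`seq` follows `size` (2 B), `timestamp` (4 B), `payload_len` (8 B), so it starts at offset 2 + 4 + 8 = 14 and occupies 2 bytes.
Bytes at offsets 14..15: F9 5D.
Big-endian stores the most-significant byte at the lowest address.
The bytes are already most-significant first: 0xF95D.
Top bit is set, so as a signed 16-bit value this is 0xF95D − 2^16 = -1699.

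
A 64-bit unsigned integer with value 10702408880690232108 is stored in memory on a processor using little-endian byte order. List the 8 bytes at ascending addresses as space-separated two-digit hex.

2C FB 86 56 2C 98 86 94

10702408880690232108 in hexadecimal, padded to 64 bits, is 0x9486982C5686FB2C.
Split into bytes (most-significant first): 94 86 98 2C 56 86 FB 2C.
In little-endian order the low byte comes first in memory.
So at ascending addresses the bytes are 2C FB 86 56 2C 98 86 94.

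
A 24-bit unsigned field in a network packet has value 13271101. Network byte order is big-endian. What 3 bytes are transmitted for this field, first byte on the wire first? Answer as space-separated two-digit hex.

CA 80 3D

13271101 in hexadecimal, padded to 24 bits, is 0xCA803D.
Split into bytes (most-significant first): CA 80 3D.
In big-endian order the high byte comes first in memory.
So the memory order matches the most-significant-first order: CA 80 3D.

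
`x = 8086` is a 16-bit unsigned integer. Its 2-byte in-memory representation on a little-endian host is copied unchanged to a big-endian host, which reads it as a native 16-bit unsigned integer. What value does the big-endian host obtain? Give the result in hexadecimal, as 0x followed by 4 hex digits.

0x961F

8086 in 16-bit hexadecimal is 0x1F96.
Stored little-endian, the bytes at ascending addresses are 96 1F.
Read back as big-endian, the last byte is least significant, giving 0x961F.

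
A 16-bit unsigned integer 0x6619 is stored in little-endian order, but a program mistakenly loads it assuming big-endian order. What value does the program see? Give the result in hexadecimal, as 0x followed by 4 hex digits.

0x1966

Stored little-endian, the bytes at ascending addresses are 19 66.
Read back as big-endian, the last byte is least significant, giving 0x1966.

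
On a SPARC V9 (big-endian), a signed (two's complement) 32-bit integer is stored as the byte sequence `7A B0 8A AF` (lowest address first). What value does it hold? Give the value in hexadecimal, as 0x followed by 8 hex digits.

0x7AB08AAF

Big-endian: lowest address holds the most-significant byte.
The bytes are already most-significant first: 0x7AB08AAF.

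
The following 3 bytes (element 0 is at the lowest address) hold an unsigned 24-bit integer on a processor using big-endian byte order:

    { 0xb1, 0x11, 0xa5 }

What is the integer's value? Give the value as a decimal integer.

In big-endian order the high byte comes first in memory.
The bytes are already most-significant first: 0xB111A5.
0xB111A5 = 11604389.

11604389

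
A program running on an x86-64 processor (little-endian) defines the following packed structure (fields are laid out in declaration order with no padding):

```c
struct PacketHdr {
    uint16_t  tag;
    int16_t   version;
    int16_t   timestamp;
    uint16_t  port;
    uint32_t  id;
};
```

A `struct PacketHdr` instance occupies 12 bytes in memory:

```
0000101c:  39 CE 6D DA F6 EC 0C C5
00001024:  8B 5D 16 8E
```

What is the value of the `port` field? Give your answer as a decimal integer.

50444

`port` follows `tag` (2 B), `version` (2 B), `timestamp` (2 B), so it starts at offset 2 + 2 + 2 = 6 and occupies 2 bytes.
Bytes at offsets 6..7: 0C C5.
Little-endian: lowest address holds the least-significant byte.
Reassemble most-significant byte first: C5 0C → 0xC50C.
0xC50C = 50444.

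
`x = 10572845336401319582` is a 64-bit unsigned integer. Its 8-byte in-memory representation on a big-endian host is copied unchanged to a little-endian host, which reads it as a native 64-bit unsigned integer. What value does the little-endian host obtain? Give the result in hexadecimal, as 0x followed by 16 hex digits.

0x9E9658EDD04ABA92

10572845336401319582 in 64-bit hexadecimal is 0x92BA4AD0ED58969E.
Stored big-endian, the bytes at ascending addresses are 92 BA 4A D0 ED 58 96 9E.
Read back as little-endian, the first byte is least significant, giving 0x9E9658EDD04ABA92.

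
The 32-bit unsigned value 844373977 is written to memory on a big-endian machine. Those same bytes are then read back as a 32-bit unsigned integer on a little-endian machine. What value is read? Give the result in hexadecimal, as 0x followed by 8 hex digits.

0xD91F5432

844373977 in 32-bit hexadecimal is 0x32541FD9.
Stored big-endian, the bytes at ascending addresses are 32 54 1F D9.
Read back as little-endian, the first byte is least significant, giving 0xD91F5432.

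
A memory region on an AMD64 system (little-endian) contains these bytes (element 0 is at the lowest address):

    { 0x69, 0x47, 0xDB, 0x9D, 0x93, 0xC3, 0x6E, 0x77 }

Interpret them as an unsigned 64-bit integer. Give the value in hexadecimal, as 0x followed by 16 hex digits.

Little-endian stores the least-significant byte at the lowest address.
Reassemble most-significant byte first: 77 6E C3 93 9D DB 47 69 → 0x776EC3939DDB4769.

0x776EC3939DDB4769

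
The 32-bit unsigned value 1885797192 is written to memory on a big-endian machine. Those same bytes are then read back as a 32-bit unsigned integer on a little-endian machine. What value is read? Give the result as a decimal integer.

1885797192 in 32-bit hexadecimal is 0x7066FB48.
Stored big-endian, the bytes at ascending addresses are 70 66 FB 48.
Read back as little-endian, the first byte is least significant, giving 0x48FB6670.
0x48FB6670 = 1224435312.

1224435312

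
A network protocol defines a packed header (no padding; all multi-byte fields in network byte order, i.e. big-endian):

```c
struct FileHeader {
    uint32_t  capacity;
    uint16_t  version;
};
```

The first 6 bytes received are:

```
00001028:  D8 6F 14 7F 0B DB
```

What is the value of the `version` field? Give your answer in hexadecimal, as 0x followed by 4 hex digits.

0x0BDB

`version` follows `capacity` (4 bytes), so it starts at byte offset 4 and occupies 2 bytes.
Bytes at offsets 4..5: 0B DB.
Big-endian: lowest address holds the most-significant byte.
The bytes are already most-significant first: 0x0BDB.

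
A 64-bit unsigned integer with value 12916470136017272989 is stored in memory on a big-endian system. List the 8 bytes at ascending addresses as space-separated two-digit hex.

12916470136017272989 in hexadecimal, padded to 64 bits, is 0xB34085278140409D.
Split into bytes (most-significant first): B3 40 85 27 81 40 40 9D.
Big-endian: lowest address holds the most-significant byte.
So the memory order matches the most-significant-first order: B3 40 85 27 81 40 40 9D.

B3 40 85 27 81 40 40 9D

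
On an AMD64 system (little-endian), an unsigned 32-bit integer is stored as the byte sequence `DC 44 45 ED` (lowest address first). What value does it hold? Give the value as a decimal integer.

3980739804

Little-endian: lowest address holds the least-significant byte.
Reassemble most-significant byte first: ED 45 44 DC → 0xED4544DC.
0xED4544DC = 3980739804.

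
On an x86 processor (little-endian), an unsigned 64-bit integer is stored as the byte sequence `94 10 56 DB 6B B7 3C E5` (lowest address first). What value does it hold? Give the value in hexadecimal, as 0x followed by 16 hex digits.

In little-endian order the low byte comes first in memory.
Reassemble most-significant byte first: E5 3C B7 6B DB 56 10 94 → 0xE53CB76BDB561094.

0xE53CB76BDB561094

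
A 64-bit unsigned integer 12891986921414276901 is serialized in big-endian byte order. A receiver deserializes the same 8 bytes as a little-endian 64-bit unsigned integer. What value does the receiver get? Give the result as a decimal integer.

12891986921414276901 in 64-bit hexadecimal is 0xB2E989CCE3E13725.
Stored big-endian, the bytes at ascending addresses are B2 E9 89 CC E3 E1 37 25.
Read back as little-endian, the first byte is least significant, giving 0x2537E1E3CC89E9B2.
0x2537E1E3CC89E9B2 = 2681860471627835826.

2681860471627835826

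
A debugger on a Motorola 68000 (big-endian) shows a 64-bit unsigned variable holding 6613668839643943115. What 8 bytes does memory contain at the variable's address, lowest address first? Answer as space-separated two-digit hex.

5B C8 78 C4 D9 0C 10 CB

6613668839643943115 in hexadecimal, padded to 64 bits, is 0x5BC878C4D90C10CB.
Split into bytes (most-significant first): 5B C8 78 C4 D9 0C 10 CB.
In big-endian order the high byte comes first in memory.
So the memory order matches the most-significant-first order: 5B C8 78 C4 D9 0C 10 CB.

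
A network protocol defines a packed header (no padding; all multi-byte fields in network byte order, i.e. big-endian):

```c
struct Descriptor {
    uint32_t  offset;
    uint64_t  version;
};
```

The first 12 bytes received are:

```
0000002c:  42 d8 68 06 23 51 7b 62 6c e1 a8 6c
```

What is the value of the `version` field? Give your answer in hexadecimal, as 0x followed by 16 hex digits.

0x23517B626CE1A86C

`version` follows `offset` (4 bytes), so it starts at byte offset 4 and occupies 8 bytes.
Bytes at offsets 4..11: 23 51 7B 62 6C E1 A8 6C.
Big-endian stores the most-significant byte at the lowest address.
The bytes are already most-significant first: 0x23517B626CE1A86C.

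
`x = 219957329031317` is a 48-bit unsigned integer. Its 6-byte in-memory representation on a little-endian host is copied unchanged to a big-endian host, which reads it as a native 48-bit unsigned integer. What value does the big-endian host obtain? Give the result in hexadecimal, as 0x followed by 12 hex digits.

0x957076CE0CC8

219957329031317 in 48-bit hexadecimal is 0xC80CCE767095.
Stored little-endian, the bytes at ascending addresses are 95 70 76 CE 0C C8.
Read back as big-endian, the last byte is least significant, giving 0x957076CE0CC8.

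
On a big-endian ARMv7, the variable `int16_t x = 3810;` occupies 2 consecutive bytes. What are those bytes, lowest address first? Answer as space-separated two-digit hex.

3810 in hexadecimal, padded to 16 bits, is 0x0EE2.
Split into bytes (most-significant first): 0E E2.
Big-endian: lowest address holds the most-significant byte.
So the memory order matches the most-significant-first order: 0E E2.

0E E2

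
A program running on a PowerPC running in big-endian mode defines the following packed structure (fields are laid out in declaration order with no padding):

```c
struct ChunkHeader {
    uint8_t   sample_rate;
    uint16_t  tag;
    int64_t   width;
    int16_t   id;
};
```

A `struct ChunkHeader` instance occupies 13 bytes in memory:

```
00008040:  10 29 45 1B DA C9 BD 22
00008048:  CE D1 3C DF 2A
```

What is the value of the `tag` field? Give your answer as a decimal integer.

10565

`tag` follows `sample_rate` (1 byte), so it starts at byte offset 1 and occupies 2 bytes.
Bytes at offsets 1..2: 29 45.
Big-endian stores the most-significant byte at the lowest address.
The bytes are already most-significant first: 0x2945.
0x2945 = 10565.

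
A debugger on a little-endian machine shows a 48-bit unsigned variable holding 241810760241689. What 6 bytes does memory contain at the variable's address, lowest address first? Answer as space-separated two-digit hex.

19 92 77 F4 EC DB

241810760241689 in hexadecimal, padded to 48 bits, is 0xDBECF4779219.
Split into bytes (most-significant first): DB EC F4 77 92 19.
Little-endian: lowest address holds the least-significant byte.
So at ascending addresses the bytes are 19 92 77 F4 EC DB.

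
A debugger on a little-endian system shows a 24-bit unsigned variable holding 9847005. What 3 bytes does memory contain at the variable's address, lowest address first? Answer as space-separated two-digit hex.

9847005 in hexadecimal, padded to 24 bits, is 0x9640DD.
Split into bytes (most-significant first): 96 40 DD.
In little-endian order the low byte comes first in memory.
So at ascending addresses the bytes are DD 40 96.

DD 40 96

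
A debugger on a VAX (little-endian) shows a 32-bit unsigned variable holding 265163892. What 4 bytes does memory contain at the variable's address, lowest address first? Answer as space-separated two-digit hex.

265163892 in hexadecimal, padded to 32 bits, is 0x0FCE1474.
Split into bytes (most-significant first): 0F CE 14 74.
Little-endian: lowest address holds the least-significant byte.
So at ascending addresses the bytes are 74 14 CE 0F.

74 14 CE 0F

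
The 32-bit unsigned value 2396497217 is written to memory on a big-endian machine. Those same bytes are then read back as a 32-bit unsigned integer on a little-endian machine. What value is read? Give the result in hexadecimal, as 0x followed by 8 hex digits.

2396497217 in 32-bit hexadecimal is 0x8ED7A541.
Stored big-endian, the bytes at ascending addresses are 8E D7 A5 41.
Read back as little-endian, the first byte is least significant, giving 0x41A5D78E.

0x41A5D78E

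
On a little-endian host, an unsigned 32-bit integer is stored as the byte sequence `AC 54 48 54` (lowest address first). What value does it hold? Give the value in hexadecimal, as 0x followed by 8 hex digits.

Little-endian: lowest address holds the least-significant byte.
Reassemble most-significant byte first: 54 48 54 AC → 0x544854AC.

0x544854AC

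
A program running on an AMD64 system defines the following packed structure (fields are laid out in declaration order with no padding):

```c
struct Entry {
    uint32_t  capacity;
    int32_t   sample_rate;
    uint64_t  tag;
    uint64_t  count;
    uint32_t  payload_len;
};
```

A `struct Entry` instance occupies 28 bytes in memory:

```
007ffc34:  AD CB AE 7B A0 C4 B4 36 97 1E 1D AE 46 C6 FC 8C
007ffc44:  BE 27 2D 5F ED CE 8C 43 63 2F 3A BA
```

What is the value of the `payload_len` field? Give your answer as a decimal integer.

`payload_len` follows `capacity` (4 B), `sample_rate` (4 B), `tag` (8 B), `count` (8 B), so it starts at offset 4 + 4 + 8 + 8 = 24 and occupies 4 bytes.
Bytes at offsets 24..27: 63 2F 3A BA.
Little-endian: lowest address holds the least-significant byte.
Reassemble most-significant byte first: BA 3A 2F 63 → 0xBA3A2F63.
0xBA3A2F63 = 3124375395.

3124375395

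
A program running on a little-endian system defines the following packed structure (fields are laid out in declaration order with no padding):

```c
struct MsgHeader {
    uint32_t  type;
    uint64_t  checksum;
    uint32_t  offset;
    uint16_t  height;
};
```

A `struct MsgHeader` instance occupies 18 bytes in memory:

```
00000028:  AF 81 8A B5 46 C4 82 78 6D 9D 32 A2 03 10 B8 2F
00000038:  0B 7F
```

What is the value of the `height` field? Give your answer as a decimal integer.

32523

`height` follows `type` (4 B), `checksum` (8 B), `offset` (4 B), so it starts at offset 4 + 8 + 4 = 16 and occupies 2 bytes.
Bytes at offsets 16..17: 0B 7F.
Little-endian: lowest address holds the least-significant byte.
Reassemble most-significant byte first: 7F 0B → 0x7F0B.
0x7F0B = 32523.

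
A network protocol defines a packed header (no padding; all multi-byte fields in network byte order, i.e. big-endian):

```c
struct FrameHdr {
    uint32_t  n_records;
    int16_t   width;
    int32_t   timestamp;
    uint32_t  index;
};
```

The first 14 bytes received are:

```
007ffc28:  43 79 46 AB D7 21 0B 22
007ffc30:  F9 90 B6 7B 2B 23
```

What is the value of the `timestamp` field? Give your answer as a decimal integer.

`timestamp` follows `n_records` (4 B), `width` (2 B), so it starts at offset 4 + 2 = 6 and occupies 4 bytes.
Bytes at offsets 6..9: 0B 22 F9 90.
Big-endian: lowest address holds the most-significant byte.
The bytes are already most-significant first: 0x0B22F990.
0x0B22F990 = 186841488.

186841488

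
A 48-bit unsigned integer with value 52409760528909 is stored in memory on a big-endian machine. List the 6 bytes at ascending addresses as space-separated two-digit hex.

52409760528909 in hexadecimal, padded to 48 bits, is 0x2FAA9928BA0D.
Split into bytes (most-significant first): 2F AA 99 28 BA 0D.
Big-endian stores the most-significant byte at the lowest address.
So the memory order matches the most-significant-first order: 2F AA 99 28 BA 0D.

2F AA 99 28 BA 0D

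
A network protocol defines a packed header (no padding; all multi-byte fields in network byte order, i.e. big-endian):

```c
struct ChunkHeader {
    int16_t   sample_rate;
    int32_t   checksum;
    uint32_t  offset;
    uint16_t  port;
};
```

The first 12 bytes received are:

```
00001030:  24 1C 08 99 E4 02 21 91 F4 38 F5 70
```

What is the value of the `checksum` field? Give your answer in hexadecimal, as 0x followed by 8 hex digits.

`checksum` follows `sample_rate` (2 bytes), so it starts at byte offset 2 and occupies 4 bytes.
Bytes at offsets 2..5: 08 99 E4 02.
Big-endian: lowest address holds the most-significant byte.
The bytes are already most-significant first: 0x0899E402.

0x0899E402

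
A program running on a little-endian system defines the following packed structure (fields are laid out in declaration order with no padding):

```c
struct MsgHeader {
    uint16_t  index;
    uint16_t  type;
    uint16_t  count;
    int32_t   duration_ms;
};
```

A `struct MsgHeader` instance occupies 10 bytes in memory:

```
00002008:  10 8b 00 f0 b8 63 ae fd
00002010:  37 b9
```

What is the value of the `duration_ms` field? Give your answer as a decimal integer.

-1187512914

`duration_ms` follows `index` (2 B), `type` (2 B), `count` (2 B), so it starts at offset 2 + 2 + 2 = 6 and occupies 4 bytes.
Bytes at offsets 6..9: AE FD 37 B9.
In little-endian order the low byte comes first in memory.
Reassemble most-significant byte first: B9 37 FD AE → 0xB937FDAE.
Top bit is set, so as a signed 32-bit value this is 0xB937FDAE − 2^32 = -1187512914.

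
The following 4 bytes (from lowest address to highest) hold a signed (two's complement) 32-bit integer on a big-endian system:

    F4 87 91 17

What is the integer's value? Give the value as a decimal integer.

In big-endian order the high byte comes first in memory.
The bytes are already most-significant first: 0xF4879117.
Top bit is set, so as a signed 32-bit value this is 0xF4879117 − 2^32 = -192442089.

-192442089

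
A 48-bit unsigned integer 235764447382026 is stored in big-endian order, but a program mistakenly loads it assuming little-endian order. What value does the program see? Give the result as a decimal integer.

235764447382026 in 48-bit hexadecimal is 0xD66D30230A0A.
Stored big-endian, the bytes at ascending addresses are D6 6D 30 23 0A 0A.
Read back as little-endian, the first byte is least significant, giving 0x0A0A23306DD6.
0x0A0A23306DD6 = 11038656327126.

11038656327126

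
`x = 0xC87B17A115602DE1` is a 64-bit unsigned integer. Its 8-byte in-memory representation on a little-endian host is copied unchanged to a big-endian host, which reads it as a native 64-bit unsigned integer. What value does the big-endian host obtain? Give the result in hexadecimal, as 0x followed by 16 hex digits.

Stored little-endian, the bytes at ascending addresses are E1 2D 60 15 A1 17 7B C8.
Read back as big-endian, the last byte is least significant, giving 0xE12D6015A1177BC8.

0xE12D6015A1177BC8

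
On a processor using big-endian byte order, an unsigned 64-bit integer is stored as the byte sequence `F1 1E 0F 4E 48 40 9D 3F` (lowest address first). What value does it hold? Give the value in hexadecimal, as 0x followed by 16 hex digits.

Big-endian stores the most-significant byte at the lowest address.
The bytes are already most-significant first: 0xF11E0F4E48409D3F.

0xF11E0F4E48409D3F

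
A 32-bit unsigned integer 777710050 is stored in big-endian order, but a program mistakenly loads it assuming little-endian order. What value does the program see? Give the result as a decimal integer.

3806943790

777710050 in 32-bit hexadecimal is 0x2E5AE9E2.
Stored big-endian, the bytes at ascending addresses are 2E 5A E9 E2.
Read back as little-endian, the first byte is least significant, giving 0xE2E95A2E.
0xE2E95A2E = 3806943790.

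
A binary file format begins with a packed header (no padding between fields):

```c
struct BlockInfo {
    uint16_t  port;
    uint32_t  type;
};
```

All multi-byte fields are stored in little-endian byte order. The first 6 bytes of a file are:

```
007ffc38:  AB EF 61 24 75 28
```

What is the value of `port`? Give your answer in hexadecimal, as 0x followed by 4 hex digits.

`port` is the first field, at byte offset 0, occupying 2 bytes.
Bytes at offsets 0..1: AB EF.
Little-endian stores the least-significant byte at the lowest address.
Reassemble most-significant byte first: EF AB → 0xEFAB.

0xEFAB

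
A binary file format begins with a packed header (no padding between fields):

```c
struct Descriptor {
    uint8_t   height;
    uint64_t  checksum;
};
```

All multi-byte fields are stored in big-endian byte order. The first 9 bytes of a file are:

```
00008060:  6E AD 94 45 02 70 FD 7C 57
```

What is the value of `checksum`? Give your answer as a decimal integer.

12507697941902621783

`checksum` follows `height` (1 byte), so it starts at byte offset 1 and occupies 8 bytes.
Bytes at offsets 1..8: AD 94 45 02 70 FD 7C 57.
Big-endian: lowest address holds the most-significant byte.
The bytes are already most-significant first: 0xAD94450270FD7C57.
0xAD94450270FD7C57 = 12507697941902621783.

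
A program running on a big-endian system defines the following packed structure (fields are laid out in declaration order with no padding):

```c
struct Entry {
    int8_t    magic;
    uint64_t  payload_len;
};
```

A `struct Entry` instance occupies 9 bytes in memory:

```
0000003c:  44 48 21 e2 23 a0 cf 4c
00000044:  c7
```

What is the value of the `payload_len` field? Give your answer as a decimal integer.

5197684087611935943

`payload_len` follows `magic` (1 byte), so it starts at byte offset 1 and occupies 8 bytes.
Bytes at offsets 1..8: 48 21 E2 23 A0 CF 4C C7.
In big-endian order the high byte comes first in memory.
The bytes are already most-significant first: 0x4821E223A0CF4CC7.
0x4821E223A0CF4CC7 = 5197684087611935943.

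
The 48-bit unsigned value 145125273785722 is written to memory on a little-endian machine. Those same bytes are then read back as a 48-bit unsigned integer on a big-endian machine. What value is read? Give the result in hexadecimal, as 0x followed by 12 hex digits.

0x7A55649CFD83

145125273785722 in 48-bit hexadecimal is 0x83FD9C64557A.
Stored little-endian, the bytes at ascending addresses are 7A 55 64 9C FD 83.
Read back as big-endian, the last byte is least significant, giving 0x7A55649CFD83.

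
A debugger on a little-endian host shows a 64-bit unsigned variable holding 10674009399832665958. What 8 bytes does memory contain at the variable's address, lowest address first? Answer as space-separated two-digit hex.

10674009399832665958 in hexadecimal, padded to 64 bits, is 0x9421B2FEEE34DF66.
Split into bytes (most-significant first): 94 21 B2 FE EE 34 DF 66.
Little-endian: lowest address holds the least-significant byte.
So at ascending addresses the bytes are 66 DF 34 EE FE B2 21 94.

66 DF 34 EE FE B2 21 94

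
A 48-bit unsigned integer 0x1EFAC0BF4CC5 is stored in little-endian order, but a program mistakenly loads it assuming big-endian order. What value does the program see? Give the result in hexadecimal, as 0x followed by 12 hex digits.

Stored little-endian, the bytes at ascending addresses are C5 4C BF C0 FA 1E.
Read back as big-endian, the last byte is least significant, giving 0xC54CBFC0FA1E.

0xC54CBFC0FA1E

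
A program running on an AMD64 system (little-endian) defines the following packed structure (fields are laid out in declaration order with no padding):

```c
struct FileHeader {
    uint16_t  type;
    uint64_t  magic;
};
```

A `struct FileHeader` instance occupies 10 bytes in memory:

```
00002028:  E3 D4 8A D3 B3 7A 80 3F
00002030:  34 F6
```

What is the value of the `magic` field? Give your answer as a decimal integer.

`magic` follows `type` (2 bytes), so it starts at byte offset 2 and occupies 8 bytes.
Bytes at offsets 2..9: 8A D3 B3 7A 80 3F 34 F6.
In little-endian order the low byte comes first in memory.
Reassemble most-significant byte first: F6 34 3F 80 7A B3 D3 8A → 0xF6343F807AB3D38A.
0xF6343F807AB3D38A = 17740874653166195594.

17740874653166195594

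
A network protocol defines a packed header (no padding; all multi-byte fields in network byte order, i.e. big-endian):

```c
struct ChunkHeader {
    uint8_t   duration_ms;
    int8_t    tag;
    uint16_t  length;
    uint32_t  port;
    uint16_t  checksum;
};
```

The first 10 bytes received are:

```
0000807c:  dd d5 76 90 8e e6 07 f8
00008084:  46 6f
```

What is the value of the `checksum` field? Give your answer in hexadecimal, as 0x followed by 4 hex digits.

0x466F

`checksum` follows `duration_ms` (1 B), `tag` (1 B), `length` (2 B), `port` (4 B), so it starts at offset 1 + 1 + 2 + 4 = 8 and occupies 2 bytes.
Bytes at offsets 8..9: 46 6F.
Big-endian stores the most-significant byte at the lowest address.
The bytes are already most-significant first: 0x466F.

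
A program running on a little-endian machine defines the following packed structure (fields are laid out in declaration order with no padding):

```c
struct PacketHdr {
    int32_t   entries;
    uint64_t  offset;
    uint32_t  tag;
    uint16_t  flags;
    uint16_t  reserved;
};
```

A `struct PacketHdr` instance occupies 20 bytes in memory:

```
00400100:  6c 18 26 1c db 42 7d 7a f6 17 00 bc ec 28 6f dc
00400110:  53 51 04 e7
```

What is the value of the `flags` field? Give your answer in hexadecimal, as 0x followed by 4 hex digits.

0x5153

`flags` follows `entries` (4 B), `offset` (8 B), `tag` (4 B), so it starts at offset 4 + 8 + 4 = 16 and occupies 2 bytes.
Bytes at offsets 16..17: 53 51.
Little-endian: lowest address holds the least-significant byte.
Reassemble most-significant byte first: 51 53 → 0x5153.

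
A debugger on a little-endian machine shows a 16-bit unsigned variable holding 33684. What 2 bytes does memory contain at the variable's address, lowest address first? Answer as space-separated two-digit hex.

33684 in hexadecimal, padded to 16 bits, is 0x8394.
Split into bytes (most-significant first): 83 94.
In little-endian order the low byte comes first in memory.
So at ascending addresses the bytes are 94 83.

94 83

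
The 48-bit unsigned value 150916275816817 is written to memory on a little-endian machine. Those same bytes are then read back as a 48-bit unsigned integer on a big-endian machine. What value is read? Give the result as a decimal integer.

125108151599497

150916275816817 in 48-bit hexadecimal is 0x8941EF02C971.
Stored little-endian, the bytes at ascending addresses are 71 C9 02 EF 41 89.
Read back as big-endian, the last byte is least significant, giving 0x71C902EF4189.
0x71C902EF4189 = 125108151599497.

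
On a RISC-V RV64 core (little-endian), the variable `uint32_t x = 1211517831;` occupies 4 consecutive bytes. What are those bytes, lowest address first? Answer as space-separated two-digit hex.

1211517831 in hexadecimal, padded to 32 bits, is 0x48364B87.
Split into bytes (most-significant first): 48 36 4B 87.
In little-endian order the low byte comes first in memory.
So at ascending addresses the bytes are 87 4B 36 48.

87 4B 36 48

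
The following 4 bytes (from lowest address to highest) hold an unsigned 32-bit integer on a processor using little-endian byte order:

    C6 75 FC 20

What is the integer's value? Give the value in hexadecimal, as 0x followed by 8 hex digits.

Little-endian stores the least-significant byte at the lowest address.
Reassemble most-significant byte first: 20 FC 75 C6 → 0x20FC75C6.

0x20FC75C6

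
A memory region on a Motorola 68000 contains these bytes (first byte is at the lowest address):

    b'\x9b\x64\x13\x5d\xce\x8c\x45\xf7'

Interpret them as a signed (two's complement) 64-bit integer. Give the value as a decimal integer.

-7249648206541470217

Big-endian: lowest address holds the most-significant byte.
The bytes are already most-significant first: 0x9B64135DCE8C45F7.
Top bit is set, so as a signed 64-bit value this is 0x9B64135DCE8C45F7 − 2^64 = -7249648206541470217.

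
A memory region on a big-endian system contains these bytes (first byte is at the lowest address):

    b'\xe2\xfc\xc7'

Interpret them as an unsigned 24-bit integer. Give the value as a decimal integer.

14875847

Big-endian: lowest address holds the most-significant byte.
The bytes are already most-significant first: 0xE2FCC7.
0xE2FCC7 = 14875847.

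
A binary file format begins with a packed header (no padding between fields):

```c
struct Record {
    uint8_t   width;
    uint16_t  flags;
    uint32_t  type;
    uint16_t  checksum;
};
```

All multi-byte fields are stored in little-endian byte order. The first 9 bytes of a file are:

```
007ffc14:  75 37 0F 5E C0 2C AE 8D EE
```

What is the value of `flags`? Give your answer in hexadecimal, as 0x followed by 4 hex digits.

`flags` follows `width` (1 byte), so it starts at byte offset 1 and occupies 2 bytes.
Bytes at offsets 1..2: 37 0F.
Little-endian stores the least-significant byte at the lowest address.
Reassemble most-significant byte first: 0F 37 → 0x0F37.

0x0F37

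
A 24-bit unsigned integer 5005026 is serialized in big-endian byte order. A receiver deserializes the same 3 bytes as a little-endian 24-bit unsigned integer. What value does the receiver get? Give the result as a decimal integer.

14835276

5005026 in 24-bit hexadecimal is 0x4C5EE2.
Stored big-endian, the bytes at ascending addresses are 4C 5E E2.
Read back as little-endian, the first byte is least significant, giving 0xE25E4C.
0xE25E4C = 14835276.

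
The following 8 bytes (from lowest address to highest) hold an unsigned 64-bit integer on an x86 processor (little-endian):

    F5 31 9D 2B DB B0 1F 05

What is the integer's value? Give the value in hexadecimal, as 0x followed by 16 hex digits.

Little-endian stores the least-significant byte at the lowest address.
Reassemble most-significant byte first: 05 1F B0 DB 2B 9D 31 F5 → 0x051FB0DB2B9D31F5.

0x051FB0DB2B9D31F5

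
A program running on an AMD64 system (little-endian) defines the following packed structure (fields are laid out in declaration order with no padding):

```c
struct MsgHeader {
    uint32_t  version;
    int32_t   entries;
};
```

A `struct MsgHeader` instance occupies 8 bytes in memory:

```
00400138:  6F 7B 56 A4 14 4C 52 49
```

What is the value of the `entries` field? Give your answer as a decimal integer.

`entries` follows `version` (4 bytes), so it starts at byte offset 4 and occupies 4 bytes.
Bytes at offsets 4..7: 14 4C 52 49.
Little-endian stores the least-significant byte at the lowest address.
Reassemble most-significant byte first: 49 52 4C 14 → 0x49524C14.
0x49524C14 = 1230130196.

1230130196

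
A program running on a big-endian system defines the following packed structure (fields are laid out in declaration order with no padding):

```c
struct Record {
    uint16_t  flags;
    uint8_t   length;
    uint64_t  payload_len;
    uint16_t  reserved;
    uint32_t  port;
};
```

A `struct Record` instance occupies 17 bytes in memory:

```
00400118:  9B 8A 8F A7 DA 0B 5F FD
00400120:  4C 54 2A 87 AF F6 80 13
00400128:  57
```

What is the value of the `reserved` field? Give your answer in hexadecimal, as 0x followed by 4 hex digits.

`reserved` follows `flags` (2 B), `length` (1 B), `payload_len` (8 B), so it starts at offset 2 + 1 + 8 = 11 and occupies 2 bytes.
Bytes at offsets 11..12: 87 AF.
In big-endian order the high byte comes first in memory.
The bytes are already most-significant first: 0x87AF.

0x87AF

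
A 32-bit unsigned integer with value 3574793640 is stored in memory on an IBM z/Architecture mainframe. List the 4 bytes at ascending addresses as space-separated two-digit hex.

3574793640 in hexadecimal, padded to 32 bits, is 0xD51305A8.
Split into bytes (most-significant first): D5 13 05 A8.
Big-endian: lowest address holds the most-significant byte.
So the memory order matches the most-significant-first order: D5 13 05 A8.

D5 13 05 A8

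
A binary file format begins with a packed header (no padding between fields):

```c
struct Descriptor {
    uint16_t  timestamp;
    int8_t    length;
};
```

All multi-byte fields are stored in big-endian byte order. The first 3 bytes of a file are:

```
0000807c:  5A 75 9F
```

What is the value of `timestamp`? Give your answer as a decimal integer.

23157

`timestamp` is the first field, at byte offset 0, occupying 2 bytes.
Bytes at offsets 0..1: 5A 75.
In big-endian order the high byte comes first in memory.
The bytes are already most-significant first: 0x5A75.
0x5A75 = 23157.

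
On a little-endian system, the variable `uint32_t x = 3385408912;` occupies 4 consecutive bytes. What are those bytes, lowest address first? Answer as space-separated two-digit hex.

90 3D C9 C9

3385408912 in hexadecimal, padded to 32 bits, is 0xC9C93D90.
Split into bytes (most-significant first): C9 C9 3D 90.
Little-endian: lowest address holds the least-significant byte.
So at ascending addresses the bytes are 90 3D C9 C9.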